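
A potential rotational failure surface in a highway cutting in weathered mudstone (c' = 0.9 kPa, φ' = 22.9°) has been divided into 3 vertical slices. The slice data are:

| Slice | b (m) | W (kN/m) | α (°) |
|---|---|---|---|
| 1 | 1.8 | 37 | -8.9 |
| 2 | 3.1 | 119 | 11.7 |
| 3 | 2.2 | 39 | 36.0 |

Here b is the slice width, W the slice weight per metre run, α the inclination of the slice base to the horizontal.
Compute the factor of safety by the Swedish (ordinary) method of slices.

Ordinary method of slices: FS = Σ[c'·Δl_i + (W_i cosα_i)·tanφ'] / Σ W_i sinα_i, with Δl_i = b_i / cosα_i.
Slice 1: Δl = 1.8/cos(-8.9°) = 1.822 m; N'_1 = 37·cos(-8.9°) = 36.6; c'Δl = 1.64; W sinα = -5.7
Slice 2: Δl = 3.1/cos11.7° = 3.166 m; N'_2 = 119·cos11.7° = 116.5; c'Δl = 2.85; W sinα = 24.1
Slice 3: Δl = 2.2/cos36.0° = 2.719 m; N'_3 = 39·cos36.0° = 31.6; c'Δl = 2.45; W sinα = 22.9
Σc'Δl = 6.9 kN/m; ΣN' = 184.6 kN/m; ΣW sinα = 41.3 kN/m
Resisting = 6.9 + 184.6·tan22.9° = 6.9 + 78.0 = 84.9 kN/m
FS = 84.9 / 41.3 = 2.055

FS = 2.05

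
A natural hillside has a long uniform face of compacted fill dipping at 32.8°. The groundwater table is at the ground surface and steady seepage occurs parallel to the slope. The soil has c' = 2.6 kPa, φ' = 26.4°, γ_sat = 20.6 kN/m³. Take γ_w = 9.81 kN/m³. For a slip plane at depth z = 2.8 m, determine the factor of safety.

With seepage parallel to the slope and the water table at the surface, the effective normal stress on the slip plane uses the buoyant unit weight γ' = γ_sat − γ_w while the driving shear stress uses γ_sat:
FS = [c' + γ' z cos²β tanφ'] / [γ_sat z sinβ cosβ]
γ' = 20.6 − 9.81 = 10.79 kN/m³
Numerator = 2.6 + 10.79·2.8·cos²32.8°·tan26.4° = 2.6 + 10.79·2.8·0.7066·0.4964 = 13.196 kPa
Denominator = 20.6·2.8·sin32.8°·cos32.8° = 20.6·2.8·0.5417·0.8406 = 26.264 kPa
FS = 13.196 / 26.264 = 0.502

FS = 0.50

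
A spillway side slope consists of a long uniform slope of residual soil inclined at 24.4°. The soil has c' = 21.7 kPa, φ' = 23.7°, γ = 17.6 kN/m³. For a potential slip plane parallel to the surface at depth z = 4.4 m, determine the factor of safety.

FS = 1.71

For an infinite slope with a slip plane parallel to the surface (no pore pressure): FS = [c' + γz cos²β tanφ'] / [γz sinβ cosβ].
γz = 17.6·4.4 = 77.44 kN/m²
Numerator = 21.7 + 77.44·cos²24.4°·tan23.7° = 21.7 + 77.44·0.8293·0.4390 = 49.893 kPa
Denominator = 77.44·sin24.4°·cos24.4° = 77.44·0.4131·0.9107 = 29.134 kPa
FS = 49.893 / 29.134 = 1.713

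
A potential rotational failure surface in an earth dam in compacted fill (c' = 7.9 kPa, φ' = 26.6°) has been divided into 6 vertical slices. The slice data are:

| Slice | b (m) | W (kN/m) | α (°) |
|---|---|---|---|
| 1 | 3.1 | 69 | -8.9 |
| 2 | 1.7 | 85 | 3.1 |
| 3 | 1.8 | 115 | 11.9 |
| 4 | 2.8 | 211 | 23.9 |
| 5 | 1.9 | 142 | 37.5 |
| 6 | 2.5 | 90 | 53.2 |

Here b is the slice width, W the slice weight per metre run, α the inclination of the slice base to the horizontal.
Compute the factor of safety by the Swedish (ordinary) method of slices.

FS = 1.69

Ordinary method of slices: FS = Σ[c'·Δl_i + (W_i cosα_i)·tanφ'] / Σ W_i sinα_i, with Δl_i = b_i / cosα_i.
Slice 1: Δl = 3.1/cos(-8.9°) = 3.138 m; N'_1 = 69·cos(-8.9°) = 68.2; c'Δl = 24.79; W sinα = -10.7
Slice 2: Δl = 1.7/cos3.1° = 1.702 m; N'_2 = 85·cos3.1° = 84.9; c'Δl = 13.45; W sinα = 4.6
Slice 3: Δl = 1.8/cos11.9° = 1.840 m; N'_3 = 115·cos11.9° = 112.5; c'Δl = 14.53; W sinα = 23.7
Slice 4: Δl = 2.8/cos23.9° = 3.063 m; N'_4 = 211·cos23.9° = 192.9; c'Δl = 24.19; W sinα = 85.5
Slice 5: Δl = 1.9/cos37.5° = 2.395 m; N'_5 = 142·cos37.5° = 112.7; c'Δl = 18.92; W sinα = 86.4
Slice 6: Δl = 2.5/cos53.2° = 4.173 m; N'_6 = 90·cos53.2° = 53.9; c'Δl = 32.97; W sinα = 72.1
Σc'Δl = 128.9 kN/m; ΣN' = 625.0 kN/m; ΣW sinα = 261.6 kN/m
Resisting = 128.9 + 625.0·tan26.6° = 128.9 + 313.0 = 441.9 kN/m
FS = 441.9 / 261.6 = 1.689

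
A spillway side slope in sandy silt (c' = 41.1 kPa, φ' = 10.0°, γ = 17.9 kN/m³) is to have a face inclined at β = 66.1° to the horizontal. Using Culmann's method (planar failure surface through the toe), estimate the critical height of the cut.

H_c = 18.70 m

Culmann's analysis gives the critical failure plane at α_cr = (β + φ')/2 = (66.1 + 10.0)/2 = 38.0°, and the critical height
H_c = (4c'/γ) · sinβ cosφ' / [1 − cos(β − φ')]
    = (4·41.1/17.9) · sin66.1°·cos10.0° / [1 − cos(56.1°)]
    = 9.184 · 0.9143·0.9848 / [1 − 0.5577]
    = 9.184 · 0.9004 / 0.4423
    = 18.70 m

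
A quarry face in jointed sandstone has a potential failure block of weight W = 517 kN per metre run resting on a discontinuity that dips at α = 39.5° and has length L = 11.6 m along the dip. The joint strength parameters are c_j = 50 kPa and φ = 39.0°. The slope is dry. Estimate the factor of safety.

FS = 2.75

Resolving the block weight along and normal to the plane and applying the Mohr–Coulomb strength on the joint:
N' = W cosα = 517·cos39.5° = 398.9 kN/m
Driving force T = W sinα = 517·sin39.5° = 328.9 kN/m
Resisting force R = c_j·L + N'·tanφ = 50·11.6 + 398.9·tan39.0° = 580.0 + 323.0 = 903.0 kN/m
FS = R / T = 903.0 / 328.9 = 2.746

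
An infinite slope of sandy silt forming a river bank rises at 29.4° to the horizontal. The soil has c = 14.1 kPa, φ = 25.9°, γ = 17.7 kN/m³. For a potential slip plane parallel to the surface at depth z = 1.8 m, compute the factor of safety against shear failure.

FS = 1.90

For an infinite slope with a slip plane parallel to the surface (no pore pressure): FS = [c + γz cos²β tanφ] / [γz sinβ cosβ].
γz = 17.7·1.8 = 31.86 kN/m²
Numerator = 14.1 + 31.86·cos²29.4°·tan25.9° = 14.1 + 31.86·0.7590·0.4856 = 25.842 kPa
Denominator = 31.86·sin29.4°·cos29.4° = 31.86·0.4909·0.8712 = 13.626 kPa
FS = 25.842 / 13.626 = 1.897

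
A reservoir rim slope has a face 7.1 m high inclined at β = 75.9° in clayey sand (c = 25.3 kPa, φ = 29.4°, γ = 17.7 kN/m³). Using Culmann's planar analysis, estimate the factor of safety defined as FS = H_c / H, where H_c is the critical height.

FS = 2.18

H_c = (4c/γ) · sinβ cosφ / [1 − cos(β − φ)]
    = (4·25.3/17.7) · sin75.9°·cos29.4° / [1 − cos46.5°]
    = 5.718 · 0.8450 / 0.3116 = 15.50 m
FS = H_c / H = 15.50 / 7.1 = 2.183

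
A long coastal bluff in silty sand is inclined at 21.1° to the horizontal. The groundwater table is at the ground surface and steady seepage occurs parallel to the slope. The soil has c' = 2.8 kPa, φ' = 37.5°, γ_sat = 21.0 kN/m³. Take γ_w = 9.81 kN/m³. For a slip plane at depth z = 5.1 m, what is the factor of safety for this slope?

FS = 1.14

With seepage parallel to the slope and the water table at the surface, the effective normal stress on the slip plane uses the buoyant unit weight γ' = γ_sat − γ_w while the driving shear stress uses γ_sat:
FS = [c' + γ' z cos²β tanφ'] / [γ_sat z sinβ cosβ]
γ' = 21.0 − 9.81 = 11.19 kN/m³
Numerator = 2.8 + 11.19·5.1·cos²21.1°·tan37.5° = 2.8 + 11.19·5.1·0.8704·0.7673 = 40.915 kPa
Denominator = 21.0·5.1·sin21.1°·cos21.1° = 21.0·5.1·0.3600·0.9330 = 35.971 kPa
FS = 40.915 / 35.971 = 1.137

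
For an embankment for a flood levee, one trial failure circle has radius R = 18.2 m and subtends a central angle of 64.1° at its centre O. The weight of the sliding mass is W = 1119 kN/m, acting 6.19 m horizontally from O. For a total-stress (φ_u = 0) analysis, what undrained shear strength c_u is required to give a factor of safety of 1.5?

c_u = 28.0 kPa

FS = c_u·L_a·R / (W·d), so c_u = FS·W·d / (L_a·R).
Arc length L_a = R·θ = 18.2·(64.1°·π/180) = 18.2·1.1188 = 20.36 m
c_u = 1.5·1119·6.19 / (20.36·18.2) = 10389.9 / 370.58 = 28.04 kPa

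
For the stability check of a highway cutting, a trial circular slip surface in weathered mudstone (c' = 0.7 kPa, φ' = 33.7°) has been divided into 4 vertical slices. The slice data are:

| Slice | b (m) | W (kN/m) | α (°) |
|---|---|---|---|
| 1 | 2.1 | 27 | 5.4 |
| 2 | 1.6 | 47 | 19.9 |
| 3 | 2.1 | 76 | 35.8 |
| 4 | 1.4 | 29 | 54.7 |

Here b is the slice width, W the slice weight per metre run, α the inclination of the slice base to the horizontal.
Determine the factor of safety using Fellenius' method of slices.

FS = 1.22

Ordinary method of slices: FS = Σ[c'·Δl_i + (W_i cosα_i)·tanφ'] / Σ W_i sinα_i, with Δl_i = b_i / cosα_i.
Slice 1: Δl = 2.1/cos5.4° = 2.109 m; N'_1 = 27·cos5.4° = 26.9; c'Δl = 1.48; W sinα = 2.5
Slice 2: Δl = 1.6/cos19.9° = 1.702 m; N'_2 = 47·cos19.9° = 44.2; c'Δl = 1.19; W sinα = 16.0
Slice 3: Δl = 2.1/cos35.8° = 2.589 m; N'_3 = 76·cos35.8° = 61.6; c'Δl = 1.81; W sinα = 44.5
Slice 4: Δl = 1.4/cos54.7° = 2.423 m; N'_4 = 29·cos54.7° = 16.8; c'Δl = 1.70; W sinα = 23.7
Σc'Δl = 6.2 kN/m; ΣN' = 149.5 kN/m; ΣW sinα = 86.7 kN/m
Resisting = 6.2 + 149.5·tan33.7° = 6.2 + 99.7 = 105.9 kN/m
FS = 105.9 / 86.7 = 1.222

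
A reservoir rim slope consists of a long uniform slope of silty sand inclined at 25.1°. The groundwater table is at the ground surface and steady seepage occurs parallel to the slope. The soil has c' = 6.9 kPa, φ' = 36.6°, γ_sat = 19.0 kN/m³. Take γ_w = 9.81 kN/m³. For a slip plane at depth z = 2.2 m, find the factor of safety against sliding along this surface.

With seepage parallel to the slope and the water table at the surface, the effective normal stress on the slip plane uses the buoyant unit weight γ' = γ_sat − γ_w while the driving shear stress uses γ_sat:
FS = [c' + γ' z cos²β tanφ'] / [γ_sat z sinβ cosβ]
γ' = 19.0 − 9.81 = 9.19 kN/m³
Numerator = 6.9 + 9.19·2.2·cos²25.1°·tan36.6° = 6.9 + 9.19·2.2·0.8201·0.7427 = 19.213 kPa
Denominator = 19.0·2.2·sin25.1°·cos25.1° = 19.0·2.2·0.4242·0.9056 = 16.057 kPa
FS = 19.213 / 16.057 = 1.197

FS = 1.20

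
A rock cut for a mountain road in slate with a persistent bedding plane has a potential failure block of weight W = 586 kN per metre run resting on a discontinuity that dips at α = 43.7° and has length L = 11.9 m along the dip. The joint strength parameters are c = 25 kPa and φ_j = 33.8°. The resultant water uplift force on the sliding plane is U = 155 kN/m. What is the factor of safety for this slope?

FS = 1.18

Resolving the block weight along and normal to the plane and applying the Mohr–Coulomb strength on the joint:
N' = W cosα − U = 586·cos43.7° − 155 = 268.7 kN/m
Driving force T = W sinα = 586·sin43.7° = 404.9 kN/m
Resisting force R = c·L + N'·tanφ_j = 25·11.9 + 268.7·tan33.8° = 297.5 + 179.9 = 477.4 kN/m
FS = R / T = 477.4 / 404.9 = 1.179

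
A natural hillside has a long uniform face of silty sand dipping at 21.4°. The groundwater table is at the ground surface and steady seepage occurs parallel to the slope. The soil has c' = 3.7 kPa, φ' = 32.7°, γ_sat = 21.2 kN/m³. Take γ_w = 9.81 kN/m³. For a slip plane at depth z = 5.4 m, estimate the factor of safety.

FS = 0.98

With seepage parallel to the slope and the water table at the surface, the effective normal stress on the slip plane uses the buoyant unit weight γ' = γ_sat − γ_w while the driving shear stress uses γ_sat:
FS = [c' + γ' z cos²β tanφ'] / [γ_sat z sinβ cosβ]
γ' = 21.2 − 9.81 = 11.39 kN/m³
Numerator = 3.7 + 11.39·5.4·cos²21.4°·tan32.7° = 3.7 + 11.39·5.4·0.8669·0.6420 = 37.929 kPa
Denominator = 21.2·5.4·sin21.4°·cos21.4° = 21.2·5.4·0.3649·0.9311 = 38.891 kPa
FS = 37.929 / 38.891 = 0.975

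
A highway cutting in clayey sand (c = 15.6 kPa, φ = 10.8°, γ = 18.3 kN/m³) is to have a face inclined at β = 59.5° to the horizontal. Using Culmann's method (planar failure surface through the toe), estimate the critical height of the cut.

Culmann's analysis gives the critical failure plane at α_cr = (β + φ)/2 = (59.5 + 10.8)/2 = 35.1°, and the critical height
H_c = (4c/γ) · sinβ cosφ / [1 − cos(β − φ)]
    = (4·15.6/18.3) · sin59.5°·cos10.8° / [1 − cos(48.7°)]
    = 3.410 · 0.8616·0.9823 / [1 − 0.6600]
    = 3.410 · 0.8464 / 0.3400
    = 8.49 m

H_c = 8.49 m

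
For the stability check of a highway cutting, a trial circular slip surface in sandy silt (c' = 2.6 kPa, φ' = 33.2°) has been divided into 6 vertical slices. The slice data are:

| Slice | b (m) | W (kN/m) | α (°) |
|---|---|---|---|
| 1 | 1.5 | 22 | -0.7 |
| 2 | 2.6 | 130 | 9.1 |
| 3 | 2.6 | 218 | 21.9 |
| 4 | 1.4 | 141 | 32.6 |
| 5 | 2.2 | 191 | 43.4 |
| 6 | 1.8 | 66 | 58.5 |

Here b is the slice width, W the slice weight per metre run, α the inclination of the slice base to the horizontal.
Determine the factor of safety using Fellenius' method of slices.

Ordinary method of slices: FS = Σ[c'·Δl_i + (W_i cosα_i)·tanφ'] / Σ W_i sinα_i, with Δl_i = b_i / cosα_i.
Slice 1: Δl = 1.5/cos(-0.7°) = 1.500 m; N'_1 = 22·cos(-0.7°) = 22.0; c'Δl = 3.90; W sinα = -0.3
Slice 2: Δl = 2.6/cos9.1° = 2.633 m; N'_2 = 130·cos9.1° = 128.4; c'Δl = 6.85; W sinα = 20.6
Slice 3: Δl = 2.6/cos21.9° = 2.802 m; N'_3 = 218·cos21.9° = 202.3; c'Δl = 7.29; W sinα = 81.3
Slice 4: Δl = 1.4/cos32.6° = 1.662 m; N'_4 = 141·cos32.6° = 118.8; c'Δl = 4.32; W sinα = 76.0
Slice 5: Δl = 2.2/cos43.4° = 3.028 m; N'_5 = 191·cos43.4° = 138.8; c'Δl = 7.87; W sinα = 131.2
Slice 6: Δl = 1.8/cos58.5° = 3.445 m; N'_6 = 66·cos58.5° = 34.5; c'Δl = 8.96; W sinα = 56.3
Σc'Δl = 39.2 kN/m; ΣN' = 644.7 kN/m; ΣW sinα = 365.1 kN/m
Resisting = 39.2 + 644.7·tan33.2° = 39.2 + 421.9 = 461.0 kN/m
FS = 461.0 / 365.1 = 1.263

FS = 1.26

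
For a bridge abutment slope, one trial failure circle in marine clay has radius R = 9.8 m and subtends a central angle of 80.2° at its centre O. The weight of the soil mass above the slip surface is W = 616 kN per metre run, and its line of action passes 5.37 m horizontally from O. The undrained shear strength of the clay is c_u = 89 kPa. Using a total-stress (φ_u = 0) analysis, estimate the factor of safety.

FS = 3.62

Taking moments about the centre O, the resisting moment is provided by the undrained shear strength acting along the arc:
Arc length L_a = R·θ = 9.8·(80.2°·π/180) = 9.8·1.3998 = 13.72 m
M_R = c_u·L_a·R = 89·13.72·9.8 = 11964.5 kN·m/m
M_D = W·d = 616·5.37 = 3307.9 kN·m/m
FS = M_R / M_D = 11964.5 / 3307.9 = 3.617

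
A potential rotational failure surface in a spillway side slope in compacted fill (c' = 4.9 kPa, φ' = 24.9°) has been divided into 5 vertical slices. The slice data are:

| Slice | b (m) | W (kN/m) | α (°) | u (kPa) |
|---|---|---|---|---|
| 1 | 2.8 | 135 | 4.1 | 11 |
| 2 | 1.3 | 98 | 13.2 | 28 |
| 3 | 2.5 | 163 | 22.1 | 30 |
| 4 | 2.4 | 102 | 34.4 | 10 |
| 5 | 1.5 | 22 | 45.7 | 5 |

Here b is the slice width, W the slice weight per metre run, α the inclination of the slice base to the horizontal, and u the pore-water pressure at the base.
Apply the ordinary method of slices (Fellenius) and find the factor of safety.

Ordinary method of slices: FS = Σ[c'·Δl_i + (W_i cosα_i − u_i·Δl_i)·tanφ'] / Σ W_i sinα_i, with Δl_i = b_i / cosα_i.
Slice 1: Δl = 2.8/cos4.1° = 2.807 m; N'_1 = 135·cos4.1° − 11·2.807 = 103.8; c'Δl = 13.76; W sinα = 9.7
Slice 2: Δl = 1.3/cos13.2° = 1.335 m; N'_2 = 98·cos13.2° − 28·1.335 = 58.0; c'Δl = 6.54; W sinα = 22.4
Slice 3: Δl = 2.5/cos22.1° = 2.698 m; N'_3 = 163·cos22.1° − 30·2.698 = 70.1; c'Δl = 13.22; W sinα = 61.3
Slice 4: Δl = 2.4/cos34.4° = 2.909 m; N'_4 = 102·cos34.4° − 10·2.909 = 55.1; c'Δl = 14.25; W sinα = 57.6
Slice 5: Δl = 1.5/cos45.7° = 2.148 m; N'_5 = 22·cos45.7° − 5·2.148 = 4.6; c'Δl = 10.52; W sinα = 15.7
Σc'Δl = 58.3 kN/m; ΣN' = 291.6 kN/m; ΣW sinα = 166.7 kN/m
Resisting = 58.3 + 291.6·tan24.9° = 58.3 + 135.3 = 193.6 kN/m
FS = 193.6 / 166.7 = 1.161

FS = 1.16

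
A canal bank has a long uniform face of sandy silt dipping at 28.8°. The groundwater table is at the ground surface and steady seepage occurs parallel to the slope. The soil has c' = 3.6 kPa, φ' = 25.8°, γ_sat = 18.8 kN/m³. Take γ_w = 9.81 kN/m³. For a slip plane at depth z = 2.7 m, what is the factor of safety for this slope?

FS = 0.59

With seepage parallel to the slope and the water table at the surface, the effective normal stress on the slip plane uses the buoyant unit weight γ' = γ_sat − γ_w while the driving shear stress uses γ_sat:
FS = [c' + γ' z cos²β tanφ'] / [γ_sat z sinβ cosβ]
γ' = 18.8 − 9.81 = 8.99 kN/m³
Numerator = 3.6 + 8.99·2.7·cos²28.8°·tan25.8° = 3.6 + 8.99·2.7·0.7679·0.4834 = 12.611 kPa
Denominator = 18.8·2.7·sin28.8°·cos28.8° = 18.8·2.7·0.4818·0.8763 = 21.429 kPa
FS = 12.611 / 21.429 = 0.588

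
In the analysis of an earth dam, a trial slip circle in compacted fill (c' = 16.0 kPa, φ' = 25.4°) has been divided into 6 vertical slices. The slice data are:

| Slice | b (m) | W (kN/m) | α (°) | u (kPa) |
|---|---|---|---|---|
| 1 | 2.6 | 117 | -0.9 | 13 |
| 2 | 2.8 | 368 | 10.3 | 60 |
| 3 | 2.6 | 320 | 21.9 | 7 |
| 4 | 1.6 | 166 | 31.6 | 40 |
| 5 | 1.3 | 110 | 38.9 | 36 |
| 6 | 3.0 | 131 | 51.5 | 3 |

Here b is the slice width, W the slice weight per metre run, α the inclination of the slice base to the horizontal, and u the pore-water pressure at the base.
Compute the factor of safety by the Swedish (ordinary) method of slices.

Ordinary method of slices: FS = Σ[c'·Δl_i + (W_i cosα_i − u_i·Δl_i)·tanφ'] / Σ W_i sinα_i, with Δl_i = b_i / cosα_i.
Slice 1: Δl = 2.6/cos(-0.9°) = 2.600 m; N'_1 = 117·cos(-0.9°) − 13·2.600 = 83.2; c'Δl = 41.61; W sinα = -1.8
Slice 2: Δl = 2.8/cos10.3° = 2.846 m; N'_2 = 368·cos10.3° − 60·2.846 = 191.3; c'Δl = 45.53; W sinα = 65.8
Slice 3: Δl = 2.6/cos21.9° = 2.802 m; N'_3 = 320·cos21.9° − 7·2.802 = 277.3; c'Δl = 44.84; W sinα = 119.4
Slice 4: Δl = 1.6/cos31.6° = 1.879 m; N'_4 = 166·cos31.6° − 40·1.879 = 66.2; c'Δl = 30.06; W sinα = 87.0
Slice 5: Δl = 1.3/cos38.9° = 1.670 m; N'_5 = 110·cos38.9° − 36·1.670 = 25.5; c'Δl = 26.73; W sinα = 69.1
Slice 6: Δl = 3.0/cos51.5° = 4.819 m; N'_6 = 131·cos51.5° − 3·4.819 = 67.1; c'Δl = 77.11; W sinα = 102.5
Σc'Δl = 265.9 kN/m; ΣN' = 710.6 kN/m; ΣW sinα = 441.9 kN/m
Resisting = 265.9 + 710.6·tan25.4° = 265.9 + 337.4 = 603.3 kN/m
FS = 603.3 / 441.9 = 1.365

FS = 1.37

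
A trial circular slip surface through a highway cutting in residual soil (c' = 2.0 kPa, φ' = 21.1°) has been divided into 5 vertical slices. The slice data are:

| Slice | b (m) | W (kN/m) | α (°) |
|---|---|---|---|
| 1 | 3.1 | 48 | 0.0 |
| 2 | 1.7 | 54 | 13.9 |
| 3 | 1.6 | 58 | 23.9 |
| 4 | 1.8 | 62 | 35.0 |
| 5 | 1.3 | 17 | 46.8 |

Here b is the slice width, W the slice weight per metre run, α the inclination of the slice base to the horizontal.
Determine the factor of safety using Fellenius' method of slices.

Ordinary method of slices: FS = Σ[c'·Δl_i + (W_i cosα_i)·tanφ'] / Σ W_i sinα_i, with Δl_i = b_i / cosα_i.
Slice 1: Δl = 3.1/cos0.0° = 3.100 m; N'_1 = 48·cos0.0° = 48.0; c'Δl = 6.20; W sinα = 0.0
Slice 2: Δl = 1.7/cos13.9° = 1.751 m; N'_2 = 54·cos13.9° = 52.4; c'Δl = 3.50; W sinα = 13.0
Slice 3: Δl = 1.6/cos23.9° = 1.750 m; N'_3 = 58·cos23.9° = 53.0; c'Δl = 3.50; W sinα = 23.5
Slice 4: Δl = 1.8/cos35.0° = 2.197 m; N'_4 = 62·cos35.0° = 50.8; c'Δl = 4.39; W sinα = 35.6
Slice 5: Δl = 1.3/cos46.8° = 1.899 m; N'_5 = 17·cos46.8° = 11.6; c'Δl = 3.80; W sinα = 12.4
Σc'Δl = 21.4 kN/m; ΣN' = 215.9 kN/m; ΣW sinα = 84.4 kN/m
Resisting = 21.4 + 215.9·tan21.1° = 21.4 + 83.3 = 104.7 kN/m
FS = 104.7 / 84.4 = 1.240

FS = 1.24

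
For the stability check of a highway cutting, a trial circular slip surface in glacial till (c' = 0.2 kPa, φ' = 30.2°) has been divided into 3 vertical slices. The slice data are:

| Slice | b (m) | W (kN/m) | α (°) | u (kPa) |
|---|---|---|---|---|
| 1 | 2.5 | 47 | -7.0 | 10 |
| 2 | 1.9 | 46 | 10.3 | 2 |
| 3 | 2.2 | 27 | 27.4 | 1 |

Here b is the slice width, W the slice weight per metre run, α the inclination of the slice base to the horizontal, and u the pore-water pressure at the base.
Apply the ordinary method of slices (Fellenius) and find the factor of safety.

Ordinary method of slices: FS = Σ[c'·Δl_i + (W_i cosα_i − u_i·Δl_i)·tanφ'] / Σ W_i sinα_i, with Δl_i = b_i / cosα_i.
Slice 1: Δl = 2.5/cos(-7.0°) = 2.519 m; N'_1 = 47·cos(-7.0°) − 10·2.519 = 21.5; c'Δl = 0.50; W sinα = -5.7
Slice 2: Δl = 1.9/cos10.3° = 1.931 m; N'_2 = 46·cos10.3° − 2·1.931 = 41.4; c'Δl = 0.39; W sinα = 8.2
Slice 3: Δl = 2.2/cos27.4° = 2.478 m; N'_3 = 27·cos27.4° − 1·2.478 = 21.5; c'Δl = 0.50; W sinα = 12.4
Σc'Δl = 1.4 kN/m; ΣN' = 84.4 kN/m; ΣW sinα = 14.9 kN/m
Resisting = 1.4 + 84.4·tan30.2° = 1.4 + 49.1 = 50.5 kN/m
FS = 50.5 / 14.9 = 3.383

FS = 3.38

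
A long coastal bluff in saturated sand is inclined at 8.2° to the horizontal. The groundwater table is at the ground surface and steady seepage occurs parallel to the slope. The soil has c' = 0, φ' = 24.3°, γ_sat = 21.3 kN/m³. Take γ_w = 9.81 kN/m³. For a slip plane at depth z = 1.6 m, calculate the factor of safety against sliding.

With seepage parallel to the slope and the water table at the surface, the effective normal stress on the slip plane uses the buoyant unit weight γ' = γ_sat − γ_w while the driving shear stress uses γ_sat:
FS = [c' + γ' z cos²β tanφ'] / [γ_sat z sinβ cosβ]
(For c' = 0 this reduces to FS = (γ'/γ_sat)·tanφ'/tanβ.)
γ' = 21.3 − 9.81 = 11.49 kN/m³
Numerator = 0.0 + 11.49·1.6·cos²8.2°·tan24.3° = 0.0 + 11.49·1.6·0.9797·0.4515 = 8.132 kPa
Denominator = 21.3·1.6·sin8.2°·cos8.2° = 21.3·1.6·0.1426·0.9898 = 4.811 kPa
FS = 8.132 / 4.811 = 1.690

FS = 1.69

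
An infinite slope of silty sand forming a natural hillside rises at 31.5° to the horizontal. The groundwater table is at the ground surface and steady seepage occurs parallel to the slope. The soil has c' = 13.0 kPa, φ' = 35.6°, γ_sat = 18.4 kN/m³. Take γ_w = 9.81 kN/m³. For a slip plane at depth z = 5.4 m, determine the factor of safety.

FS = 0.84

With seepage parallel to the slope and the water table at the surface, the effective normal stress on the slip plane uses the buoyant unit weight γ' = γ_sat − γ_w while the driving shear stress uses γ_sat:
FS = [c' + γ' z cos²β tanφ'] / [γ_sat z sinβ cosβ]
γ' = 18.4 − 9.81 = 8.59 kN/m³
Numerator = 13.0 + 8.59·5.4·cos²31.5°·tan35.6° = 13.0 + 8.59·5.4·0.7270·0.7159 = 37.143 kPa
Denominator = 18.4·5.4·sin31.5°·cos31.5° = 18.4·5.4·0.5225·0.8526 = 44.265 kPa
FS = 37.143 / 44.265 = 0.839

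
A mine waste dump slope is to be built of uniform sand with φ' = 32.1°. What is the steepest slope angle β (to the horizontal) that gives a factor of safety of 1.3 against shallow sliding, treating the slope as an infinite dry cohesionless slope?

For an infinite dry cohesionless slope FS = tanφ'/tanβ, so tanβ = tanφ' / FS.
tanβ = tan32.1° / 1.3 = 0.6273 / 1.3 = 0.4825
β = arctan(0.4825) = 25.76°

β = 25.8°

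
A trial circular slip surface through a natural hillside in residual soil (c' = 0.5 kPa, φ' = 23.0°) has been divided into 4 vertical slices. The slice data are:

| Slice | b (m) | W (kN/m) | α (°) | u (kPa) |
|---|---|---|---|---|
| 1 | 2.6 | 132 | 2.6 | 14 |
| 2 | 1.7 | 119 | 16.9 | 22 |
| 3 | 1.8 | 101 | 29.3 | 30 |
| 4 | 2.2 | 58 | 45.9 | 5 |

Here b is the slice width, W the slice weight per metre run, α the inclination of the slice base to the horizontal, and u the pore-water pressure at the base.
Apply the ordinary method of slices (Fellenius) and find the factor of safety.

Ordinary method of slices: FS = Σ[c'·Δl_i + (W_i cosα_i − u_i·Δl_i)·tanφ'] / Σ W_i sinα_i, with Δl_i = b_i / cosα_i.
Slice 1: Δl = 2.6/cos2.6° = 2.603 m; N'_1 = 132·cos2.6° − 14·2.603 = 95.4; c'Δl = 1.30; W sinα = 6.0
Slice 2: Δl = 1.7/cos16.9° = 1.777 m; N'_2 = 119·cos16.9° − 22·1.777 = 74.8; c'Δl = 0.89; W sinα = 34.6
Slice 3: Δl = 1.8/cos29.3° = 2.064 m; N'_3 = 101·cos29.3° − 30·2.064 = 26.2; c'Δl = 1.03; W sinα = 49.4
Slice 4: Δl = 2.2/cos45.9° = 3.161 m; N'_4 = 58·cos45.9° − 5·3.161 = 24.6; c'Δl = 1.58; W sinα = 41.7
Σc'Δl = 4.8 kN/m; ΣN' = 220.9 kN/m; ΣW sinα = 131.7 kN/m
Resisting = 4.8 + 220.9·tan23.0° = 4.8 + 93.8 = 98.6 kN/m
FS = 98.6 / 131.7 = 0.749

FS = 0.75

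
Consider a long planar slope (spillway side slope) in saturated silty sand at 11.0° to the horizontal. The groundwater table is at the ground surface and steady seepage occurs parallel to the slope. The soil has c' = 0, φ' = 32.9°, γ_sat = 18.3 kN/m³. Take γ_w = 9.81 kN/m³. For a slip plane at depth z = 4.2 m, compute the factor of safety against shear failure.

With seepage parallel to the slope and the water table at the surface, the effective normal stress on the slip plane uses the buoyant unit weight γ' = γ_sat − γ_w while the driving shear stress uses γ_sat:
FS = [c' + γ' z cos²β tanφ'] / [γ_sat z sinβ cosβ]
(For c' = 0 this reduces to FS = (γ'/γ_sat)·tanφ'/tanβ.)
γ' = 18.3 − 9.81 = 8.49 kN/m³
Numerator = 0.0 + 8.49·4.2·cos²11.0°·tan32.9° = 0.0 + 8.49·4.2·0.9636·0.6469 = 22.228 kPa
Denominator = 18.3·4.2·sin11.0°·cos11.0° = 18.3·4.2·0.1908·0.9816 = 14.396 kPa
FS = 22.228 / 14.396 = 1.544

FS = 1.54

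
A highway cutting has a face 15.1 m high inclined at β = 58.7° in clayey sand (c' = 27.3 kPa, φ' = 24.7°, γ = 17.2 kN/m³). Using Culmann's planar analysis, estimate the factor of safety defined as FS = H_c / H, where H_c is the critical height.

H_c = (4c'/γ) · sinβ cosφ' / [1 − cos(β − φ')]
    = (4·27.3/17.2) · sin58.7°·cos24.7° / [1 − cos34.0°]
    = 6.349 · 0.7763 / 0.1710 = 28.83 m
FS = H_c / H = 28.83 / 15.1 = 1.909

FS = 1.91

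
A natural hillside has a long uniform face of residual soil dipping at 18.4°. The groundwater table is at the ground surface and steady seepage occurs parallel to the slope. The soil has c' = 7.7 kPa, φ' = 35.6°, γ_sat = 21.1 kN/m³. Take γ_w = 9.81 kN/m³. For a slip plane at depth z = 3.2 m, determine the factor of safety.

With seepage parallel to the slope and the water table at the surface, the effective normal stress on the slip plane uses the buoyant unit weight γ' = γ_sat − γ_w while the driving shear stress uses γ_sat:
FS = [c' + γ' z cos²β tanφ'] / [γ_sat z sinβ cosβ]
γ' = 21.1 − 9.81 = 11.29 kN/m³
Numerator = 7.7 + 11.29·3.2·cos²18.4°·tan35.6° = 7.7 + 11.29·3.2·0.9004·0.7159 = 30.988 kPa
Denominator = 21.1·3.2·sin18.4°·cos18.4° = 21.1·3.2·0.3156·0.9489 = 20.223 kPa
FS = 30.988 / 20.223 = 1.532

FS = 1.53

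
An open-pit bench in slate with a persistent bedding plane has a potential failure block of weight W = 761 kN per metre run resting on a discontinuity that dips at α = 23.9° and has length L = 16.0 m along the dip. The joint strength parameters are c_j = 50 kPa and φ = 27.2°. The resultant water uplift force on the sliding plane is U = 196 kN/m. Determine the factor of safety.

Resolving the block weight along and normal to the plane and applying the Mohr–Coulomb strength on the joint:
N' = W cosα − U = 761·cos23.9° − 196 = 499.7 kN/m
Driving force T = W sinα = 761·sin23.9° = 308.3 kN/m
Resisting force R = c_j·L + N'·tanφ = 50·16.0 + 499.7·tan27.2° = 800.0 + 256.8 = 1056.8 kN/m
FS = R / T = 1056.8 / 308.3 = 3.428

FS = 3.43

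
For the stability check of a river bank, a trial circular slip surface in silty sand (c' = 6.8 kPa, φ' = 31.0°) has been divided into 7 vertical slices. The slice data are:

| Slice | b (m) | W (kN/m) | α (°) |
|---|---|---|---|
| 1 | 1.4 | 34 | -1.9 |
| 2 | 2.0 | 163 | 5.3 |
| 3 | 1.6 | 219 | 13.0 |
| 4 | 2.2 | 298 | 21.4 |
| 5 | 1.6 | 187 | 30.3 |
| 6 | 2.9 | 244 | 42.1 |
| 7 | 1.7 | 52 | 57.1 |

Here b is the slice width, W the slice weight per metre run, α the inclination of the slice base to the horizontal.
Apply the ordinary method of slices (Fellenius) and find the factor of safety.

Ordinary method of slices: FS = Σ[c'·Δl_i + (W_i cosα_i)·tanφ'] / Σ W_i sinα_i, with Δl_i = b_i / cosα_i.
Slice 1: Δl = 1.4/cos(-1.9°) = 1.401 m; N'_1 = 34·cos(-1.9°) = 34.0; c'Δl = 9.53; W sinα = -1.1
Slice 2: Δl = 2.0/cos5.3° = 2.009 m; N'_2 = 163·cos5.3° = 162.3; c'Δl = 13.66; W sinα = 15.1
Slice 3: Δl = 1.6/cos13.0° = 1.642 m; N'_3 = 219·cos13.0° = 213.4; c'Δl = 11.17; W sinα = 49.3
Slice 4: Δl = 2.2/cos21.4° = 2.363 m; N'_4 = 298·cos21.4° = 277.5; c'Δl = 16.07; W sinα = 108.7
Slice 5: Δl = 1.6/cos30.3° = 1.853 m; N'_5 = 187·cos30.3° = 161.5; c'Δl = 12.60; W sinα = 94.3
Slice 6: Δl = 2.9/cos42.1° = 3.908 m; N'_6 = 244·cos42.1° = 181.0; c'Δl = 26.58; W sinα = 163.6
Slice 7: Δl = 1.7/cos57.1° = 3.130 m; N'_7 = 52·cos57.1° = 28.2; c'Δl = 21.28; W sinα = 43.7
Σc'Δl = 110.9 kN/m; ΣN' = 1057.9 kN/m; ΣW sinα = 473.5 kN/m
Resisting = 110.9 + 1057.9·tan31.0° = 110.9 + 635.6 = 746.5 kN/m
FS = 746.5 / 473.5 = 1.577

FS = 1.58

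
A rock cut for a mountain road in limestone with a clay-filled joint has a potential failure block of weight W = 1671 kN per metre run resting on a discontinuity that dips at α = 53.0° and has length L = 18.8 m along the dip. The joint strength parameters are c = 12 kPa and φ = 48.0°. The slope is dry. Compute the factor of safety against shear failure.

Resolving the block weight along and normal to the plane and applying the Mohr–Coulomb strength on the joint:
N' = W cosα = 1671·cos53.0° = 1005.6 kN/m
Driving force T = W sinα = 1671·sin53.0° = 1334.5 kN/m
Resisting force R = c·L + N'·tanφ = 12·18.8 + 1005.6·tan48.0° = 225.6 + 1116.9 = 1342.5 kN/m
FS = R / T = 1342.5 / 1334.5 = 1.006

FS = 1.01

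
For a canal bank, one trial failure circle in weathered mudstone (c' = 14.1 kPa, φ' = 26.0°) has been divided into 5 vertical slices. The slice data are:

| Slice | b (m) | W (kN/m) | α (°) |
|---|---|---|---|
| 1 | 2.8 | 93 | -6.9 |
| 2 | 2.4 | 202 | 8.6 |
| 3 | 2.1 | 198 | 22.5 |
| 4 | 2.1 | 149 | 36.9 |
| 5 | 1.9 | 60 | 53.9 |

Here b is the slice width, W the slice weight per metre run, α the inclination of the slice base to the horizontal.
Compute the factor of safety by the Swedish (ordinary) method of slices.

Ordinary method of slices: FS = Σ[c'·Δl_i + (W_i cosα_i)·tanφ'] / Σ W_i sinα_i, with Δl_i = b_i / cosα_i.
Slice 1: Δl = 2.8/cos(-6.9°) = 2.820 m; N'_1 = 93·cos(-6.9°) = 92.3; c'Δl = 39.77; W sinα = -11.2
Slice 2: Δl = 2.4/cos8.6° = 2.427 m; N'_2 = 202·cos8.6° = 199.7; c'Δl = 34.22; W sinα = 30.2
Slice 3: Δl = 2.1/cos22.5° = 2.273 m; N'_3 = 198·cos22.5° = 182.9; c'Δl = 32.05; W sinα = 75.8
Slice 4: Δl = 2.1/cos36.9° = 2.626 m; N'_4 = 149·cos36.9° = 119.2; c'Δl = 37.03; W sinα = 89.5
Slice 5: Δl = 1.9/cos53.9° = 3.225 m; N'_5 = 60·cos53.9° = 35.4; c'Δl = 45.47; W sinα = 48.5
Σc'Δl = 188.5 kN/m; ΣN' = 629.5 kN/m; ΣW sinα = 232.7 kN/m
Resisting = 188.5 + 629.5·tan26.0° = 188.5 + 307.0 = 495.6 kN/m
FS = 495.6 / 232.7 = 2.129

FS = 2.13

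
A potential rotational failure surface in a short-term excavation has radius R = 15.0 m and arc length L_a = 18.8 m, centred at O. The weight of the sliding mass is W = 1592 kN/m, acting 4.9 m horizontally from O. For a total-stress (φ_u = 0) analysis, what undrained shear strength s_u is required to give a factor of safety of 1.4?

FS = s_u·L_a·R / (W·d), so s_u = FS·W·d / (L_a·R).
s_u = 1.4·1592·4.9 / (18.80·15.0) = 10921.1 / 282.00 = 38.73 kPa

s_u = 38.7 kPa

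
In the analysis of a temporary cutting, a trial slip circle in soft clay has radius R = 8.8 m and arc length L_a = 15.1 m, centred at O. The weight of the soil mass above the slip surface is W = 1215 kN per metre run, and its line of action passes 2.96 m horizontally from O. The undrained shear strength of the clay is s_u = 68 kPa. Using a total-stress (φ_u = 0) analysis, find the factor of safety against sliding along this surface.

Taking moments about the centre O, the resisting moment is provided by the undrained shear strength acting along the arc:
M_R = s_u·L_a·R = 68·15.10·8.8 = 9035.8 kN·m/m
M_D = W·d = 1215·2.96 = 3596.4 kN·m/m
FS = M_R / M_D = 9035.8 / 3596.4 = 2.512

FS = 2.51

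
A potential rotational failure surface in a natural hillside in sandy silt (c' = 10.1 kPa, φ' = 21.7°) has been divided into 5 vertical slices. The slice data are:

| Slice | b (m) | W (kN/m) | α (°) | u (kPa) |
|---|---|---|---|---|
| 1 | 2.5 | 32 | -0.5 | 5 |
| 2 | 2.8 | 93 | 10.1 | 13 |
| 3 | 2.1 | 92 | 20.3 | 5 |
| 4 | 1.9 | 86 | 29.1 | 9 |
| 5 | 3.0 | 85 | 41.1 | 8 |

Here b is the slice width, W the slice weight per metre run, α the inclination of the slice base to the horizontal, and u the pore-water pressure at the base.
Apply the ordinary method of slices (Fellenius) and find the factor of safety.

Ordinary method of slices: FS = Σ[c'·Δl_i + (W_i cosα_i − u_i·Δl_i)·tanφ'] / Σ W_i sinα_i, with Δl_i = b_i / cosα_i.
Slice 1: Δl = 2.5/cos(-0.5°) = 2.500 m; N'_1 = 32·cos(-0.5°) − 5·2.500 = 19.5; c'Δl = 25.25; W sinα = -0.3
Slice 2: Δl = 2.8/cos10.1° = 2.844 m; N'_2 = 93·cos10.1° − 13·2.844 = 54.6; c'Δl = 28.73; W sinα = 16.3
Slice 3: Δl = 2.1/cos20.3° = 2.239 m; N'_3 = 92·cos20.3° − 5·2.239 = 75.1; c'Δl = 22.61; W sinα = 31.9
Slice 4: Δl = 1.9/cos29.1° = 2.174 m; N'_4 = 86·cos29.1° − 9·2.174 = 55.6; c'Δl = 21.96; W sinα = 41.8
Slice 5: Δl = 3.0/cos41.1° = 3.981 m; N'_5 = 85·cos41.1° − 8·3.981 = 32.2; c'Δl = 40.21; W sinα = 55.9
Σc'Δl = 138.8 kN/m; ΣN' = 237.0 kN/m; ΣW sinα = 145.6 kN/m
Resisting = 138.8 + 237.0·tan21.7° = 138.8 + 94.3 = 233.1 kN/m
FS = 233.1 / 145.6 = 1.600

FS = 1.60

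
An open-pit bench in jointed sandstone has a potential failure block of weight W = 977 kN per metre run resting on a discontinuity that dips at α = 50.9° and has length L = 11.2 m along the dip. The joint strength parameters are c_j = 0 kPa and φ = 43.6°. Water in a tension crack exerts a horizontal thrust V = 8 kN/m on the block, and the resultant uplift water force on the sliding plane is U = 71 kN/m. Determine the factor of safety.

FS = 0.67

Resolving the block weight along and normal to the plane and applying the Mohr–Coulomb strength on the joint:
N' = W cosα − U − V sinα = 977·cos50.9° − 71 − 8·sin50.9° = 539.0 kN/m
Driving force T = W sinα + V cosα = 977·sin50.9° + 8·cos50.9° = 763.2 kN/m
Resisting force R = c_j·L + N'·tanφ = 0·11.2 + 539.0·tan43.6° = 0.0 + 513.2 = 513.2 kN/m
FS = R / T = 513.2 / 763.2 = 0.672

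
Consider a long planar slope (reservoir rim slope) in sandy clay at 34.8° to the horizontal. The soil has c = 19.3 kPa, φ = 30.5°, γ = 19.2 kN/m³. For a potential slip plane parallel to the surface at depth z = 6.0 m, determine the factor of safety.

FS = 1.21

For an infinite slope with a slip plane parallel to the surface (no pore pressure): FS = [c + γz cos²β tanφ] / [γz sinβ cosβ].
γz = 19.2·6.0 = 115.20 kN/m²
Numerator = 19.3 + 115.20·cos²34.8°·tan30.5° = 19.3 + 115.20·0.6743·0.5890 = 65.056 kPa
Denominator = 115.20·sin34.8°·cos34.8° = 115.20·0.5707·0.8211 = 53.987 kPa
FS = 65.056 / 53.987 = 1.205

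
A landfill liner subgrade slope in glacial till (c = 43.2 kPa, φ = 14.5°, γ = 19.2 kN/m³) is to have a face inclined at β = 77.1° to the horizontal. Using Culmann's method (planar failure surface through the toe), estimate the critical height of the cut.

H_c = 15.73 m

Culmann's analysis gives the critical failure plane at α_cr = (β + φ)/2 = (77.1 + 14.5)/2 = 45.8°, and the critical height
H_c = (4c/γ) · sinβ cosφ / [1 − cos(β − φ)]
    = (4·43.2/19.2) · sin77.1°·cos14.5° / [1 − cos(62.6°)]
    = 9.000 · 0.9748·0.9681 / [1 − 0.4602]
    = 9.000 · 0.9437 / 0.5398
    = 15.73 m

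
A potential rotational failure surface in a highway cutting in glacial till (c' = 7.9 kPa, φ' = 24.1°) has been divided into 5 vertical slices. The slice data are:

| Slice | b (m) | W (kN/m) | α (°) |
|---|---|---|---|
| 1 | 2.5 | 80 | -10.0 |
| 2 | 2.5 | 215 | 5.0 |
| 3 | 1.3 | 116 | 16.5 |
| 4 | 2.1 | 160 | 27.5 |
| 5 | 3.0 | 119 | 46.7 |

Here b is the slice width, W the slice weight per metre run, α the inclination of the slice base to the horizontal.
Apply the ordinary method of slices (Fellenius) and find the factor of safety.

Ordinary method of slices: FS = Σ[c'·Δl_i + (W_i cosα_i)·tanφ'] / Σ W_i sinα_i, with Δl_i = b_i / cosα_i.
Slice 1: Δl = 2.5/cos(-10.0°) = 2.539 m; N'_1 = 80·cos(-10.0°) = 78.8; c'Δl = 20.05; W sinα = -13.9
Slice 2: Δl = 2.5/cos5.0° = 2.510 m; N'_2 = 215·cos5.0° = 214.2; c'Δl = 19.83; W sinα = 18.7
Slice 3: Δl = 1.3/cos16.5° = 1.356 m; N'_3 = 116·cos16.5° = 111.2; c'Δl = 10.71; W sinα = 32.9
Slice 4: Δl = 2.1/cos27.5° = 2.368 m; N'_4 = 160·cos27.5° = 141.9; c'Δl = 18.70; W sinα = 73.9
Slice 5: Δl = 3.0/cos46.7° = 4.374 m; N'_5 = 119·cos46.7° = 81.6; c'Δl = 34.56; W sinα = 86.6
Σc'Δl = 103.9 kN/m; ΣN' = 627.7 kN/m; ΣW sinα = 198.3 kN/m
Resisting = 103.9 + 627.7·tan24.1° = 103.9 + 280.8 = 384.6 kN/m
FS = 384.6 / 198.3 = 1.940

FS = 1.94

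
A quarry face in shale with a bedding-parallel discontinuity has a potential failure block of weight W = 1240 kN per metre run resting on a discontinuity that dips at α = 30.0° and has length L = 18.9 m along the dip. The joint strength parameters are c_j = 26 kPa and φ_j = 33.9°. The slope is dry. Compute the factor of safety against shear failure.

FS = 1.96

Resolving the block weight along and normal to the plane and applying the Mohr–Coulomb strength on the joint:
N' = W cosα = 1240·cos30.0° = 1073.9 kN/m
Driving force T = W sinα = 1240·sin30.0° = 620.0 kN/m
Resisting force R = c_j·L + N'·tanφ_j = 26·18.9 + 1073.9·tan33.9° = 491.4 + 721.6 = 1213.0 kN/m
FS = R / T = 1213.0 / 620.0 = 1.956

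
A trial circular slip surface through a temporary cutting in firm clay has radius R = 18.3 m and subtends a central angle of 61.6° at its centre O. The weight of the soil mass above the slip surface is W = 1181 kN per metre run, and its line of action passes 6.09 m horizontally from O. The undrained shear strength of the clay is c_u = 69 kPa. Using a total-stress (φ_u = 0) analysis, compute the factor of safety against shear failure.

FS = 3.45

Taking moments about the centre O, the resisting moment is provided by the undrained shear strength acting along the arc:
Arc length L_a = R·θ = 18.3·(61.6°·π/180) = 18.3·1.0751 = 19.67 m
M_R = c_u·L_a·R = 69·19.67·18.3 = 24843.3 kN·m/m
M_D = W·d = 1181·6.09 = 7192.3 kN·m/m
FS = M_R / M_D = 24843.3 / 7192.3 = 3.454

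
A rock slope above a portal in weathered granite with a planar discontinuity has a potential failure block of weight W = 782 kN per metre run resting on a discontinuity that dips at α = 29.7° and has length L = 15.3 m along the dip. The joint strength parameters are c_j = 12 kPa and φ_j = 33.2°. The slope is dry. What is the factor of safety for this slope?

FS = 1.62

Resolving the block weight along and normal to the plane and applying the Mohr–Coulomb strength on the joint:
N' = W cosα = 782·cos29.7° = 679.3 kN/m
Driving force T = W sinα = 782·sin29.7° = 387.4 kN/m
Resisting force R = c_j·L + N'·tanφ_j = 12·15.3 + 679.3·tan33.2° = 183.6 + 444.5 = 628.1 kN/m
FS = R / T = 628.1 / 387.4 = 1.621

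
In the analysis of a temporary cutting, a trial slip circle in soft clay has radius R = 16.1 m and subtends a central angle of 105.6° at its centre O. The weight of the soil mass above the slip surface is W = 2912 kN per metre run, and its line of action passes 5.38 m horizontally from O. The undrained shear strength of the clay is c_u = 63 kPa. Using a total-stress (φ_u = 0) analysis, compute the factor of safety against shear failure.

FS = 1.92

Taking moments about the centre O, the resisting moment is provided by the undrained shear strength acting along the arc:
Arc length L_a = R·θ = 16.1·(105.6°·π/180) = 16.1·1.8431 = 29.67 m
M_R = c_u·L_a·R = 63·29.67·16.1 = 30097.7 kN·m/m
M_D = W·d = 2912·5.38 = 15666.6 kN·m/m
FS = M_R / M_D = 30097.7 / 15666.6 = 1.921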